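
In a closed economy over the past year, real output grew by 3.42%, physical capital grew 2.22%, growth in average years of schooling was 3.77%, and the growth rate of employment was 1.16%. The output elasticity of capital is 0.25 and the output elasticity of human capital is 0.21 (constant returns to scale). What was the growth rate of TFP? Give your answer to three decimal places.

Labor's share = 1 − 0.25 − 0.21 = 0.54.
Physical capital: 0.25 × 2.22 = 0.555 pp.
Average years of schooling: 0.21 × 3.77 = 0.7917 pp.
Employment: 0.54 × 1.16 = 0.6264 pp.
TFP growth = 3.42 − 1.9731 = 1.4469%.

TFP growth was 1.447%.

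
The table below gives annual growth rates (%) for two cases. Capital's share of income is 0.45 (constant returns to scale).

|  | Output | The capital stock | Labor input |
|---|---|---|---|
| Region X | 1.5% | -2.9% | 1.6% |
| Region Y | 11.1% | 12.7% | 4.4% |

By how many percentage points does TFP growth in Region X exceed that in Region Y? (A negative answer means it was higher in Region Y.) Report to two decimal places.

Labor's share = 1 − 0.45 = 0.55.
Region X: TFP = 1.5 + 1.305 − 0.88 = 1.925%.
Region Y: TFP = 11.1 − 5.715 − 2.42 = 2.965%.
Difference = 1.925 − (2.965) = -1.04 pp.

-1.04 percentage points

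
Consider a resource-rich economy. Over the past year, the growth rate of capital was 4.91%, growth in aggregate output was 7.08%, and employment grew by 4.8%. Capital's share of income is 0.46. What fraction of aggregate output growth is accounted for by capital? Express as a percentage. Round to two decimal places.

Capital contributed 0.46 × 4.91 = 2.2586 pp.
Share of growth = 2.2586 / 7.08 × 100 = 31.9011%.

Capital accounted for 31.90% of growth.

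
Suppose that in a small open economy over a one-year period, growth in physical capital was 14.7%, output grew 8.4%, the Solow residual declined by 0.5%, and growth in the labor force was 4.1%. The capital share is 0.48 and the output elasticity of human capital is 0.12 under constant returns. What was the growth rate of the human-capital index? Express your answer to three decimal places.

Labor's share = 1 − 0.48 − 0.12 = 0.4.
gY = gA + 0.48×14.7 + 0.4×4.1 + 0.12×g.
0.12×g = 8.4 + 0.5 − 8.696 = 0.204.
g = 0.204 / 0.12 = 1.7%.

1.700%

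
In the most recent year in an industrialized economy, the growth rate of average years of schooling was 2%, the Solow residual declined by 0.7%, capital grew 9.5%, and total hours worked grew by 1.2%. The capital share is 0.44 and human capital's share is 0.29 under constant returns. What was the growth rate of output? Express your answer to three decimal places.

Labor's share = 1 − 0.44 − 0.29 = 0.27.
Capital: 0.44 × 9.5 = 4.18 pp.
Average years of schooling: 0.29 × 2 = 0.58 pp.
Total hours worked: 0.27 × 1.2 = 0.324 pp.
Output growth = -0.7 + 5.084 = 4.384%.

Output grew 4.384%.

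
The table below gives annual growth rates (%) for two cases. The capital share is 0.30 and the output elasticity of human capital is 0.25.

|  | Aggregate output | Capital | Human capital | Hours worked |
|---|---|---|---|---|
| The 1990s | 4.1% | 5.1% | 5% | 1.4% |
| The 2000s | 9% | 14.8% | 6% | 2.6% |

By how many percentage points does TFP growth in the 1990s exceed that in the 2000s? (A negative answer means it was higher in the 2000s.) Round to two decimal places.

Labor's share = 1 − 0.3 − 0.25 = 0.45.
The 1990s: TFP = 4.1 − 1.53 − 1.25 − 0.63 = 0.69%.
The 2000s: TFP = 9 − 4.44 − 1.5 − 1.17 = 1.89%.
Difference = 0.69 − (1.89) = -1.2 pp.

-1.20 percentage points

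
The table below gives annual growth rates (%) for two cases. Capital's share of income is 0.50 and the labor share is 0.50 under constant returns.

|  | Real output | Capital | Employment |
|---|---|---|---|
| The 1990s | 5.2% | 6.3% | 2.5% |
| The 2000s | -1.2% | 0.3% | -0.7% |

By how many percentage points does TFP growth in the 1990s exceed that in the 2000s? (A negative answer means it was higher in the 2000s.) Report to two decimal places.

1.80 percentage points

Labor's share = 1 − 0.5 = 0.5.
The 1990s: TFP = 5.2 − 3.15 − 1.25 = 0.8%.
The 2000s: TFP = -1.2 − 0.15 + 0.35 = -1%.
Difference = 0.8 − (-1) = 1.8 pp.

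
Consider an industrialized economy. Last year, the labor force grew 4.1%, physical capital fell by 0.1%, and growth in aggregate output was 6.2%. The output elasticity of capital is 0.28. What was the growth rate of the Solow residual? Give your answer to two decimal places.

The Solow residual grew 3.28%.

Labor's share = 1 − 0.28 = 0.72.
Physical capital: 0.28 × (-0.1) = -0.028 pp.
The labor force: 0.72 × 4.1 = 2.952 pp.
TFP growth = 6.2 − 2.924 = 3.276%.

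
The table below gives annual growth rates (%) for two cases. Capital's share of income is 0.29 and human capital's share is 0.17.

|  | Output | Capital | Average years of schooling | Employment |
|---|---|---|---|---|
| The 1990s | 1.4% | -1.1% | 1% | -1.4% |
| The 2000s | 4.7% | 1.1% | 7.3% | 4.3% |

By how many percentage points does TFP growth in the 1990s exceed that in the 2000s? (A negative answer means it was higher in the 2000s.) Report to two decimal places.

Labor's share = 1 − 0.29 − 0.17 = 0.54.
The 1990s: TFP = 1.4 + 0.319 − 0.17 + 0.756 = 2.305%.
The 2000s: TFP = 4.7 − 0.319 − 1.241 − 2.322 = 0.818%.
Difference = 2.305 − (0.818) = 1.487 pp.

1.49 percentage points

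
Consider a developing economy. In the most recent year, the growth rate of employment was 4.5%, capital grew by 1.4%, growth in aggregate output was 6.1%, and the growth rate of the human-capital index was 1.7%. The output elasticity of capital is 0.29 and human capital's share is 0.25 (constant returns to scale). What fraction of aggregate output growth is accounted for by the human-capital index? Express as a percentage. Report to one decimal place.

The human-capital index contributed 0.25 × 1.7 = 0.425 pp.
Share of growth = 0.425 / 6.1 × 100 = 6.967%.

7.0%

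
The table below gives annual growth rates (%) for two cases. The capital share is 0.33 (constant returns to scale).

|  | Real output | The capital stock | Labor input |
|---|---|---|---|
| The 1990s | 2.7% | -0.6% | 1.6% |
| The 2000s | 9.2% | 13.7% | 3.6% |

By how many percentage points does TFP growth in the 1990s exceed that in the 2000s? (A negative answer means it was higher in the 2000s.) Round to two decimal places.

-0.44 percentage points

Labor's share = 1 − 0.33 = 0.67.
The 1990s: TFP = 2.7 + 0.198 − 1.072 = 1.826%.
The 2000s: TFP = 9.2 − 4.521 − 2.412 = 2.267%.
Difference = 1.826 − (2.267) = -0.441 pp.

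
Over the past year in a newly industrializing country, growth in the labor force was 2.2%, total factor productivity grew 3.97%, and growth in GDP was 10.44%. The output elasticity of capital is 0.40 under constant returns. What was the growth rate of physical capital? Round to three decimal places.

Labor's share = 1 − 0.4 = 0.6.
gY = gA + 0.6×2.2 + 0.4×g.
0.4×g = 10.44 − 3.97 − 1.32 = 5.15.
g = 5.15 / 0.4 = 12.875%.

12.875%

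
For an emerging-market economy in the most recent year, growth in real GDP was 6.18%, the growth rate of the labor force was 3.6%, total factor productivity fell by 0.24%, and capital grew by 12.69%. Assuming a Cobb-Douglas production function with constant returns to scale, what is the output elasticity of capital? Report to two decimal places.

gY = gA + α·gK + (1−α)·gL, so gY − gA − gL = α(gK − gL).
6.18 + 0.24 − 3.6 = α × (12.69 − 3.6).
2.82 = 9.09 α, so α = 0.3102.

α = 0.31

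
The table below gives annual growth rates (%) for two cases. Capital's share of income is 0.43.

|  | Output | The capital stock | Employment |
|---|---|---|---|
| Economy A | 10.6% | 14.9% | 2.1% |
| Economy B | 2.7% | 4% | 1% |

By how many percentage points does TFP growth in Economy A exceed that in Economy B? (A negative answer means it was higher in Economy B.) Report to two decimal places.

2.59 percentage points

Labor's share = 1 − 0.43 = 0.57.
Economy A: TFP = 10.6 − 6.407 − 1.197 = 2.996%.
Economy B: TFP = 2.7 − 1.72 − 0.57 = 0.41%.
Difference = 2.996 − (0.41) = 2.586 pp.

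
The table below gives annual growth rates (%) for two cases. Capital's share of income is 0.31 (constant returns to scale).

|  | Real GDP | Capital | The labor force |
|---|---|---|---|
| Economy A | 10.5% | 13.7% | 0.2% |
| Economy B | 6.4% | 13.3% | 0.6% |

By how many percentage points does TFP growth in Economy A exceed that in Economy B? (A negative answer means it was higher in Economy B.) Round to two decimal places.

4.25 percentage points

Labor's share = 1 − 0.31 = 0.69.
Economy A: TFP = 10.5 − 4.247 − 0.138 = 6.115%.
Economy B: TFP = 6.4 − 4.123 − 0.414 = 1.863%.
Difference = 6.115 − (1.863) = 4.252 pp.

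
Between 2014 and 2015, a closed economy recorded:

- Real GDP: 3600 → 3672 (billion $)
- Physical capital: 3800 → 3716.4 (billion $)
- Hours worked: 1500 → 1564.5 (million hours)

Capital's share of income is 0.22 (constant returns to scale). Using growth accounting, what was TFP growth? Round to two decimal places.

Real GDP growth = (3672 − 3600) / 3600 = 2%.
Physical capital growth = (3716.4 − 3800) / 3800 = -2.2%.
Hours worked growth = (1564.5 − 1500) / 1500 = 4.3%.
Labor's share = 1 − 0.22 = 0.78.
Physical capital: 0.22 × (-2.2) = -0.484 pp.
Hours worked: 0.78 × 4.3 = 3.354 pp.
TFP growth = 2 − 2.87 = -0.87%.

-0.87%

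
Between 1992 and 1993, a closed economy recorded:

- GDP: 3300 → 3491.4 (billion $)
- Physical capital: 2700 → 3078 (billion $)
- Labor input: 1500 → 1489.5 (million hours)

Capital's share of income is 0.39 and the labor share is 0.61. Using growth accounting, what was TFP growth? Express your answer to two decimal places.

0.77%

GDP growth = (3491.4 − 3300) / 3300 = 5.8%.
Physical capital growth = (3078 − 2700) / 2700 = 14%.
Labor input growth = (1489.5 − 1500) / 1500 = -0.7%.
Labor's share = 1 − 0.39 = 0.61.
Physical capital: 0.39 × 14 = 5.46 pp.
Labor input: 0.61 × (-0.7) = -0.427 pp.
TFP growth = 5.8 − 5.033 = 0.767%.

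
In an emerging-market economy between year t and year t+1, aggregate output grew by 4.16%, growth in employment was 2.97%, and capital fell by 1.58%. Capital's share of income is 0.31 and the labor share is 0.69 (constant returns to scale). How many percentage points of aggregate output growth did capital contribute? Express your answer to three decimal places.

Contribution = share × growth = 0.31 × (-1.58) = -0.4898 pp.

-0.490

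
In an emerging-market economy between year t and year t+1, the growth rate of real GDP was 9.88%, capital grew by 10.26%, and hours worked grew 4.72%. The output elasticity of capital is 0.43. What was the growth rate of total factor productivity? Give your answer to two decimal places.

Labor's share = 1 − 0.43 = 0.57.
Capital: 0.43 × 10.26 = 4.4118 pp.
Hours worked: 0.57 × 4.72 = 2.6904 pp.
TFP growth = 9.88 − 7.1022 = 2.7778%.

2.78%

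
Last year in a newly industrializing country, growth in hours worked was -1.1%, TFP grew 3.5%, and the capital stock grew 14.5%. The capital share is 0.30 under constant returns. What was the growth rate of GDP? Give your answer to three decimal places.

GDP grew 7.080%.

Labor's share = 1 − 0.3 = 0.7.
The capital stock: 0.3 × 14.5 = 4.35 pp.
Hours worked: 0.7 × (-1.1) = -0.77 pp.
Output growth = 3.5 + 3.58 = 7.08%.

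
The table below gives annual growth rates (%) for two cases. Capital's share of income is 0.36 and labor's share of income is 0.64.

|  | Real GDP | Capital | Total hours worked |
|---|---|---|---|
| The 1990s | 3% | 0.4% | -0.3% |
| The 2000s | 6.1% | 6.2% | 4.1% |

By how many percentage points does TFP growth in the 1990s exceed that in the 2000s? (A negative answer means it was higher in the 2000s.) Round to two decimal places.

1.80 percentage points

Labor's share = 1 − 0.36 = 0.64.
The 1990s: TFP = 3 − 0.144 + 0.192 = 3.048%.
The 2000s: TFP = 6.1 − 2.232 − 2.624 = 1.244%.
Difference = 3.048 − (1.244) = 1.804 pp.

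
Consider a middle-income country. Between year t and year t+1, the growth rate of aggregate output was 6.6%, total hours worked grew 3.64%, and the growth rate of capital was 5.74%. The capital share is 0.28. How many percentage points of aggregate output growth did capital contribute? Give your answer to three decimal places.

1.607 percentage points

Contribution = share × growth = 0.28 × 5.74 = 1.6072 pp.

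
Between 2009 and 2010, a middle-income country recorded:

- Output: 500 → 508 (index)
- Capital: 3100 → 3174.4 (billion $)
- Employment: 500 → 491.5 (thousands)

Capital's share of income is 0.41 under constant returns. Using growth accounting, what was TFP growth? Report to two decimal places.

TFP growth was 1.62%.

Output growth = (508 − 500) / 500 = 1.6%.
Capital growth = (3174.4 − 3100) / 3100 = 2.4%.
Employment growth = (491.5 − 500) / 500 = -1.7%.
Labor's share = 1 − 0.41 = 0.59.
Capital: 0.41 × 2.4 = 0.984 pp.
Employment: 0.59 × (-1.7) = -1.003 pp.
TFP growth = 1.6 + 0.019 = 1.619%.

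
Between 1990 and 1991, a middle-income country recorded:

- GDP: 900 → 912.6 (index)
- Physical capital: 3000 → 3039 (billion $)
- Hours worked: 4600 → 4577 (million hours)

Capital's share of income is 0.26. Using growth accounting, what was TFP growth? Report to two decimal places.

GDP growth = (912.6 − 900) / 900 = 1.4%.
Physical capital growth = (3039 − 3000) / 3000 = 1.3%.
Hours worked growth = (4577 − 4600) / 4600 = -0.5%.
Labor's share = 1 − 0.26 = 0.74.
Physical capital: 0.26 × 1.3 = 0.338 pp.
Hours worked: 0.74 × (-0.5) = -0.37 pp.
TFP growth = 1.4 + 0.032 = 1.432%.

TFP grew 1.43%.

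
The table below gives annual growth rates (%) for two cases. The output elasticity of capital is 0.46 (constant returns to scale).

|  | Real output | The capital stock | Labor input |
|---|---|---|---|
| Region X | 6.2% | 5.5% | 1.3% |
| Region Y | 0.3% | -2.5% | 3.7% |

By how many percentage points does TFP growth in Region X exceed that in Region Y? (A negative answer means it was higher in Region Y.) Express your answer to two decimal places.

3.52 percentage points

Labor's share = 1 − 0.46 = 0.54.
Region X: TFP = 6.2 − 2.53 − 0.702 = 2.968%.
Region Y: TFP = 0.3 + 1.15 − 1.998 = -0.548%.
Difference = 2.968 − (-0.548) = 3.516 pp.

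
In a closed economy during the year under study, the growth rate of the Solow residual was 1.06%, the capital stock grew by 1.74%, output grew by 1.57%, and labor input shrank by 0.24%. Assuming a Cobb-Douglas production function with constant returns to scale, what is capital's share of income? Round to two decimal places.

gY = gA + α·gK + (1−α)·gL, so gY − gA − gL = α(gK − gL).
1.57 − 1.06 + 0.24 = α × (1.74 − (-0.24)).
0.75 = 1.98 α, so α = 0.3788.

Capital's share of income is 0.38.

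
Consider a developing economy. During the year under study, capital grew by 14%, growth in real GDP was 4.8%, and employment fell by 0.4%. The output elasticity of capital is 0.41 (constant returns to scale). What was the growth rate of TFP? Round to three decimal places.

-0.704%

Labor's share = 1 − 0.41 = 0.59.
Capital: 0.41 × 14 = 5.74 pp.
Employment: 0.59 × (-0.4) = -0.236 pp.
TFP growth = 4.8 − 5.504 = -0.704%.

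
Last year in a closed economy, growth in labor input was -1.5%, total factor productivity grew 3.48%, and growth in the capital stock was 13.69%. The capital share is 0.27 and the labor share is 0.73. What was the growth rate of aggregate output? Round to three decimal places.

6.081%

Labor's share = 1 − 0.27 = 0.73.
The capital stock: 0.27 × 13.69 = 3.6963 pp.
Labor input: 0.73 × (-1.5) = -1.095 pp.
Output growth = 3.48 + 2.6013 = 6.0813%.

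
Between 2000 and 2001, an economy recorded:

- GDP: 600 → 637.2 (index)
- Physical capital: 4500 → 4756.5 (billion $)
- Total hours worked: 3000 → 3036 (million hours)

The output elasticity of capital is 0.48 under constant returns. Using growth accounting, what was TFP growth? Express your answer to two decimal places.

GDP growth = (637.2 − 600) / 600 = 6.2%.
Physical capital growth = (4756.5 − 4500) / 4500 = 5.7%.
Total hours worked growth = (3036 − 3000) / 3000 = 1.2%.
Labor's share = 1 − 0.48 = 0.52.
Physical capital: 0.48 × 5.7 = 2.736 pp.
Total hours worked: 0.52 × 1.2 = 0.624 pp.
TFP growth = 6.2 − 3.36 = 2.84%.

2.84%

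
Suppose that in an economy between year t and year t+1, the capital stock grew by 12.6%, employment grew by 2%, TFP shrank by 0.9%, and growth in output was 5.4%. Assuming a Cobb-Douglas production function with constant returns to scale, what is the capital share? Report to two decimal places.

0.41

gY = gA + α·gK + (1−α)·gL, so gY − gA − gL = α(gK − gL).
5.4 + 0.9 − 2 = α × (12.6 − 2).
4.3 = 10.6 α, so α = 0.4057.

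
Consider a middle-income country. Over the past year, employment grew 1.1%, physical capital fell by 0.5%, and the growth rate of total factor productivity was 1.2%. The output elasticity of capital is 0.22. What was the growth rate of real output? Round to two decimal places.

Real output grew 1.95%.

Labor's share = 1 − 0.22 = 0.78.
Physical capital: 0.22 × (-0.5) = -0.11 pp.
Employment: 0.78 × 1.1 = 0.858 pp.
Output growth = 1.2 + 0.748 = 1.948%.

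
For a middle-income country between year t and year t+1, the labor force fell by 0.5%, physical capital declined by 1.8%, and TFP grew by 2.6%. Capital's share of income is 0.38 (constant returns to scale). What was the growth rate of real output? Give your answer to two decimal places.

Labor's share = 1 − 0.38 = 0.62.
Physical capital: 0.38 × (-1.8) = -0.684 pp.
The labor force: 0.62 × (-0.5) = -0.31 pp.
Output growth = 2.6 + (-0.994) = 1.606%.

Real output grew 1.61%.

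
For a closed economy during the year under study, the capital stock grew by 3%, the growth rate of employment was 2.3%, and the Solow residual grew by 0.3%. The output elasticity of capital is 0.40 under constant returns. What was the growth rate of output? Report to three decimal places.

Labor's share = 1 − 0.4 = 0.6.
The capital stock: 0.4 × 3 = 1.2 pp.
Employment: 0.6 × 2.3 = 1.38 pp.
Output growth = 0.3 + 2.58 = 2.88%.

2.880%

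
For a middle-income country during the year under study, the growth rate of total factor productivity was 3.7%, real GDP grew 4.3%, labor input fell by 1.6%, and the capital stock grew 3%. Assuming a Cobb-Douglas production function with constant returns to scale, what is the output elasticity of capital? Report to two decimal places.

gY = gA + α·gK + (1−α)·gL, so gY − gA − gL = α(gK − gL).
4.3 − 3.7 + 1.6 = α × (3 − (-1.6)).
2.2 = 4.6 α, so α = 0.4783.

0.48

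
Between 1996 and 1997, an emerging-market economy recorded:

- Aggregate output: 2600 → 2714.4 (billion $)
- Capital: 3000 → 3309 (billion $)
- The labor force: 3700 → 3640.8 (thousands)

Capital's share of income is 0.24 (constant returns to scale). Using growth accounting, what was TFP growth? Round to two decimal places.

Aggregate output growth = (2714.4 − 2600) / 2600 = 4.4%.
Capital growth = (3309 − 3000) / 3000 = 10.3%.
The labor force growth = (3640.8 − 3700) / 3700 = -1.6%.
Labor's share = 1 − 0.24 = 0.76.
Capital: 0.24 × 10.3 = 2.472 pp.
The labor force: 0.76 × (-1.6) = -1.216 pp.
TFP growth = 4.4 − 1.256 = 3.144%.

3.14%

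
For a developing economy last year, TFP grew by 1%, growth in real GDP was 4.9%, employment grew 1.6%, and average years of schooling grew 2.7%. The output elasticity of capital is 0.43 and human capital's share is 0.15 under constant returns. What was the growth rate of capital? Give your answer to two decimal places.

Labor's share = 1 − 0.43 − 0.15 = 0.42.
gY = gA + 0.15×2.7 + 0.42×1.6 + 0.43×g.
0.43×g = 4.9 − 1 − 1.077 = 2.823.
g = 2.823 / 0.43 = 6.5651%.

6.57%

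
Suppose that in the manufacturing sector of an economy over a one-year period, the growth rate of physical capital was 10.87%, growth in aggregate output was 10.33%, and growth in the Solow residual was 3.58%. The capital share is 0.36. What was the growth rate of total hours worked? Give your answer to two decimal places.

4.43%

Labor's share = 1 − 0.36 = 0.64.
gY = gA + 0.36×10.87 + 0.64×g.
0.64×g = 10.33 − 3.58 − 3.9132 = 2.8368.
g = 2.8368 / 0.64 = 4.4325%.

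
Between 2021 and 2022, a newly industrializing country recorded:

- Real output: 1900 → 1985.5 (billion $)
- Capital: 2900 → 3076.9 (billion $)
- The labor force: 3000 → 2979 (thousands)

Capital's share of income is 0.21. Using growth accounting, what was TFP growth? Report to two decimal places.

Real output growth = (1985.5 − 1900) / 1900 = 4.5%.
Capital growth = (3076.9 − 2900) / 2900 = 6.1%.
The labor force growth = (2979 − 3000) / 3000 = -0.7%.
Labor's share = 1 − 0.21 = 0.79.
Capital: 0.21 × 6.1 = 1.281 pp.
The labor force: 0.79 × (-0.7) = -0.553 pp.
TFP growth = 4.5 − 0.728 = 3.772%.

3.77%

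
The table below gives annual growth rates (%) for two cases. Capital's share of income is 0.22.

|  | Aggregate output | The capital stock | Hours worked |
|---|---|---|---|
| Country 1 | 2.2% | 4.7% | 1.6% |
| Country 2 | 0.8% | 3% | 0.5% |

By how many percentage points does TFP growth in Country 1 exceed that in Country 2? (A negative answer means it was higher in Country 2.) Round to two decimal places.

0.17 percentage points

Labor's share = 1 − 0.22 = 0.78.
Country 1: TFP = 2.2 − 1.034 − 1.248 = -0.082%.
Country 2: TFP = 0.8 − 0.66 − 0.39 = -0.25%.
Difference = -0.082 − (-0.25) = 0.168 pp.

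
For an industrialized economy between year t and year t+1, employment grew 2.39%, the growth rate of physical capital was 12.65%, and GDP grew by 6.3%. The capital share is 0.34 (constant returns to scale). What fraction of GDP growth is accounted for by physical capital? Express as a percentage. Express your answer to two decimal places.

68.27%

Physical capital contributed 0.34 × 12.65 = 4.301 pp.
Share of growth = 4.301 / 6.3 × 100 = 68.2698%.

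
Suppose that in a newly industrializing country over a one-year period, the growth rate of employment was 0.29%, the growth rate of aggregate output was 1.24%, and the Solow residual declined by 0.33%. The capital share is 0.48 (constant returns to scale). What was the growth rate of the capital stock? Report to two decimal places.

2.96%

Labor's share = 1 − 0.48 = 0.52.
gY = gA + 0.52×0.29 + 0.48×g.
0.48×g = 1.24 + 0.33 − 0.1508 = 1.4192.
g = 1.4192 / 0.48 = 2.9567%.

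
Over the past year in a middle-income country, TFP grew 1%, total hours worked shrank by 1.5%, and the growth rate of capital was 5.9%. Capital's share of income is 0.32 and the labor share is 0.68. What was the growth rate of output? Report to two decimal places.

1.87%

Labor's share = 1 − 0.32 = 0.68.
Capital: 0.32 × 5.9 = 1.888 pp.
Total hours worked: 0.68 × (-1.5) = -1.02 pp.
Output growth = 1 + 0.868 = 1.868%.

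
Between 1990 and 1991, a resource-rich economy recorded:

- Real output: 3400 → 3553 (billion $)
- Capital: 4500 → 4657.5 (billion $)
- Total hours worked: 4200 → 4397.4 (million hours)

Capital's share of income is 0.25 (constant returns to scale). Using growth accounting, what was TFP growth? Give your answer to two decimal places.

Real output growth = (3553 − 3400) / 3400 = 4.5%.
Capital growth = (4657.5 − 4500) / 4500 = 3.5%.
Total hours worked growth = (4397.4 − 4200) / 4200 = 4.7%.
Labor's share = 1 − 0.25 = 0.75.
Capital: 0.25 × 3.5 = 0.875 pp.
Total hours worked: 0.75 × 4.7 = 3.525 pp.
TFP growth = 4.5 − 4.4 = 0.1%.

TFP grew 0.10%.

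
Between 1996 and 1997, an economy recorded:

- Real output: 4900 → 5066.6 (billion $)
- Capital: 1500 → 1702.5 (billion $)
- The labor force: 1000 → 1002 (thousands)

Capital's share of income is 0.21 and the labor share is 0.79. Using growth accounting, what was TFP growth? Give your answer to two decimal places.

Real output growth = (5066.6 − 4900) / 4900 = 3.4%.
Capital growth = (1702.5 − 1500) / 1500 = 13.5%.
The labor force growth = (1002 − 1000) / 1000 = 0.2%.
Labor's share = 1 − 0.21 = 0.79.
Capital: 0.21 × 13.5 = 2.835 pp.
The labor force: 0.79 × 0.2 = 0.158 pp.
TFP growth = 3.4 − 2.993 = 0.407%.

TFP growth was 0.41%.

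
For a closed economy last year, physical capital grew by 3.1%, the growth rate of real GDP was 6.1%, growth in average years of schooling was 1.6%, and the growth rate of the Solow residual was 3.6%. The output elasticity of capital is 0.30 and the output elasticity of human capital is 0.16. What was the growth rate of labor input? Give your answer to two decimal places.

Labor's share = 1 − 0.3 − 0.16 = 0.54.
gY = gA + 0.3×3.1 + 0.16×1.6 + 0.54×g.
0.54×g = 6.1 − 3.6 − 1.186 = 1.314.
g = 1.314 / 0.54 = 2.4333%.

Labor input growth was 2.43%.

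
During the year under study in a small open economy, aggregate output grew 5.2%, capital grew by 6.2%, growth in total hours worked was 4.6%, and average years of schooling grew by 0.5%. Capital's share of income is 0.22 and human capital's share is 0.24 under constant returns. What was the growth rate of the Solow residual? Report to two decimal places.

Labor's share = 1 − 0.22 − 0.24 = 0.54.
Capital: 0.22 × 6.2 = 1.364 pp.
Average years of schooling: 0.24 × 0.5 = 0.12 pp.
Total hours worked: 0.54 × 4.6 = 2.484 pp.
TFP growth = 5.2 − 3.968 = 1.232%.

1.23%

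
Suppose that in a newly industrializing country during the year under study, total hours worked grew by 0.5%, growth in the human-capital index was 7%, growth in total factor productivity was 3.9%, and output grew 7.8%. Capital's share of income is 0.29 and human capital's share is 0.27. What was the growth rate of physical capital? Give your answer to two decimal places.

6.17%

Labor's share = 1 − 0.29 − 0.27 = 0.44.
gY = gA + 0.27×7 + 0.44×0.5 + 0.29×g.
0.29×g = 7.8 − 3.9 − 2.11 = 1.79.
g = 1.79 / 0.29 = 6.1724%.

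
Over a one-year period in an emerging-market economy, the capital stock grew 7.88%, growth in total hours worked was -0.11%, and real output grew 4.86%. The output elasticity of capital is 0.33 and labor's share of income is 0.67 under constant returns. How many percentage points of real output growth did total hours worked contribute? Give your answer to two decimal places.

Labor's share = 1 − 0.33 = 0.67.
Contribution = share × growth = 0.67 × (-0.11) = -0.0737 pp.

-0.07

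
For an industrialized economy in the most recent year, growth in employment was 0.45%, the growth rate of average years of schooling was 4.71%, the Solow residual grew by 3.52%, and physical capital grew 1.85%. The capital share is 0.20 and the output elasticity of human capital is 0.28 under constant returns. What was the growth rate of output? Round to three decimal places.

Labor's share = 1 − 0.2 − 0.28 = 0.52.
Physical capital: 0.2 × 1.85 = 0.37 pp.
Average years of schooling: 0.28 × 4.71 = 1.3188 pp.
Employment: 0.52 × 0.45 = 0.234 pp.
Output growth = 3.52 + 1.9228 = 5.4428%.

Output grew 5.443%.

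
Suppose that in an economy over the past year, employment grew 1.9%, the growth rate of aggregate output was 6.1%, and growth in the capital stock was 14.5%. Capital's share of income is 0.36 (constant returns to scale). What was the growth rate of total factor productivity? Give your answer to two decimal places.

Labor's share = 1 − 0.36 = 0.64.
The capital stock: 0.36 × 14.5 = 5.22 pp.
Employment: 0.64 × 1.9 = 1.216 pp.
TFP growth = 6.1 − 6.436 = -0.336%.

-0.34%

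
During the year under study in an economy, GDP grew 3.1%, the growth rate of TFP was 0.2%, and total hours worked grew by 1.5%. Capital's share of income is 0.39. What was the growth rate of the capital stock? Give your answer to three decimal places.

5.090%

Labor's share = 1 − 0.39 = 0.61.
gY = gA + 0.61×1.5 + 0.39×g.
0.39×g = 3.1 − 0.2 − 0.915 = 1.985.
g = 1.985 / 0.39 = 5.08974%.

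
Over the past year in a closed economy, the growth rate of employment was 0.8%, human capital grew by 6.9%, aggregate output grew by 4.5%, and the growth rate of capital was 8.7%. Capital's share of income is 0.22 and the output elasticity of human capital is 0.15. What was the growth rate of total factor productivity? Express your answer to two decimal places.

1.05%

Labor's share = 1 − 0.22 − 0.15 = 0.63.
Capital: 0.22 × 8.7 = 1.914 pp.
Human capital: 0.15 × 6.9 = 1.035 pp.
Employment: 0.63 × 0.8 = 0.504 pp.
TFP growth = 4.5 − 3.453 = 1.047%.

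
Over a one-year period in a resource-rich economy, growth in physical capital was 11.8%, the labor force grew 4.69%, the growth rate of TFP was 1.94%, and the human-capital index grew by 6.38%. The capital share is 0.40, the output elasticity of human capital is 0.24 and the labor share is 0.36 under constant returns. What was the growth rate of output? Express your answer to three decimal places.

9.880%

Labor's share = 1 − 0.4 − 0.24 = 0.36.
Physical capital: 0.4 × 11.8 = 4.72 pp.
The human-capital index: 0.24 × 6.38 = 1.5312 pp.
The labor force: 0.36 × 4.69 = 1.6884 pp.
Output growth = 1.94 + 7.9396 = 9.8796%.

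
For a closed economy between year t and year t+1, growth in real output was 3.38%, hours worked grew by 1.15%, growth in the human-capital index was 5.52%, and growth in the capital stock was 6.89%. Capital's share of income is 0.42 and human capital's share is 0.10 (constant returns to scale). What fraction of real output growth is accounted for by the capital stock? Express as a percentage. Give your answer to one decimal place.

The capital stock contributed 0.42 × 6.89 = 2.8938 pp.
Share of growth = 2.8938 / 3.38 × 100 = 85.615%.

85.6%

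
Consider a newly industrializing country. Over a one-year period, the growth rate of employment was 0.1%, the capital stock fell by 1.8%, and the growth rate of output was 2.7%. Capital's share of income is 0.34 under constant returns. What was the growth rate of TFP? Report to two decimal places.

TFP grew 3.25%.

Labor's share = 1 − 0.34 = 0.66.
The capital stock: 0.34 × (-1.8) = -0.612 pp.
Employment: 0.66 × 0.1 = 0.066 pp.
TFP growth = 2.7 + 0.546 = 3.246%.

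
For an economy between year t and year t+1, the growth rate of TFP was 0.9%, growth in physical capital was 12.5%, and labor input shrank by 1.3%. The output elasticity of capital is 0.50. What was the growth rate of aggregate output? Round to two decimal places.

Labor's share = 1 − 0.5 = 0.5.
Physical capital: 0.5 × 12.5 = 6.25 pp.
Labor input: 0.5 × (-1.3) = -0.65 pp.
Output growth = 0.9 + 5.6 = 6.5%.

Aggregate output grew 6.50%.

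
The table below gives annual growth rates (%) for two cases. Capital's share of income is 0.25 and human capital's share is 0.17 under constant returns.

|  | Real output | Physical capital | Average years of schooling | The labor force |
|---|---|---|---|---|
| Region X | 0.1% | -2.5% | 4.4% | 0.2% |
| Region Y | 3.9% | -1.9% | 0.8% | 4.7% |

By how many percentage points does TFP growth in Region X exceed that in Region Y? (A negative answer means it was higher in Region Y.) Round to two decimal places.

Labor's share = 1 − 0.25 − 0.17 = 0.58.
Region X: TFP = 0.1 + 0.625 − 0.748 − 0.116 = -0.139%.
Region Y: TFP = 3.9 + 0.475 − 0.136 − 2.726 = 1.513%.
Difference = -0.139 − (1.513) = -1.652 pp.

-1.65 percentage points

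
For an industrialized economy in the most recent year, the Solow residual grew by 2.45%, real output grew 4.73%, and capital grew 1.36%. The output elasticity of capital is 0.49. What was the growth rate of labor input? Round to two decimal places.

3.16%

Labor's share = 1 − 0.49 = 0.51.
gY = gA + 0.49×1.36 + 0.51×g.
0.51×g = 4.73 − 2.45 − 0.6664 = 1.6136.
g = 1.6136 / 0.51 = 3.1639%.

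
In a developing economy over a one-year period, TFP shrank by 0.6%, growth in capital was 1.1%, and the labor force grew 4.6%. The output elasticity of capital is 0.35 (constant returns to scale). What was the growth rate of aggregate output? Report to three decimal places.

Labor's share = 1 − 0.35 = 0.65.
Capital: 0.35 × 1.1 = 0.385 pp.
The labor force: 0.65 × 4.6 = 2.99 pp.
Output growth = -0.6 + 3.375 = 2.775%.

2.775%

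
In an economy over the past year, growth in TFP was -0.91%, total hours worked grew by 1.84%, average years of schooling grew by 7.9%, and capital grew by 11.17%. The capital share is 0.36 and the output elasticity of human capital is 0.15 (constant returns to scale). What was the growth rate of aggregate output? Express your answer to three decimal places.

Aggregate output growth was 5.198%.

Labor's share = 1 − 0.36 − 0.15 = 0.49.
Capital: 0.36 × 11.17 = 4.0212 pp.
Average years of schooling: 0.15 × 7.9 = 1.185 pp.
Total hours worked: 0.49 × 1.84 = 0.9016 pp.
Output growth = -0.91 + 6.1078 = 5.1978%.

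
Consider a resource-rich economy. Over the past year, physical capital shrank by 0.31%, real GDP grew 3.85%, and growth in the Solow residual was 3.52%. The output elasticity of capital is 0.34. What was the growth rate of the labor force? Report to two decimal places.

0.66%

Labor's share = 1 − 0.34 = 0.66.
gY = gA + 0.34×(-0.31) + 0.66×g.
0.66×g = 3.85 − 3.52 + 0.1054 = 0.4354.
g = 0.4354 / 0.66 = 0.6597%.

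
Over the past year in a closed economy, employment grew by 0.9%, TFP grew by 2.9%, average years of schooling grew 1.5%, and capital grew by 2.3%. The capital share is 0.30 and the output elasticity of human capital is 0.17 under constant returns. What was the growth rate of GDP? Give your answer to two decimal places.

4.32%

Labor's share = 1 − 0.3 − 0.17 = 0.53.
Capital: 0.3 × 2.3 = 0.69 pp.
Average years of schooling: 0.17 × 1.5 = 0.255 pp.
Employment: 0.53 × 0.9 = 0.477 pp.
Output growth = 2.9 + 1.422 = 4.322%.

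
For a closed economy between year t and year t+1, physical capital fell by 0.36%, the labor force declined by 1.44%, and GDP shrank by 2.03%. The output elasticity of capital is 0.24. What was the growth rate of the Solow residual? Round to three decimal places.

Labor's share = 1 − 0.24 = 0.76.
Physical capital: 0.24 × (-0.36) = -0.0864 pp.
The labor force: 0.76 × (-1.44) = -1.0944 pp.
TFP growth = -2.03 + 1.1808 = -0.8492%.

-0.849%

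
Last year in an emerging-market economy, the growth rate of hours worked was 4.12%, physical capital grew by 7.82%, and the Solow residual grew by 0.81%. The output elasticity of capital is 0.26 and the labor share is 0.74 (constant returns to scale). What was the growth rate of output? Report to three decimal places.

5.892%

Labor's share = 1 − 0.26 = 0.74.
Physical capital: 0.26 × 7.82 = 2.0332 pp.
Hours worked: 0.74 × 4.12 = 3.0488 pp.
Output growth = 0.81 + 5.082 = 5.892%.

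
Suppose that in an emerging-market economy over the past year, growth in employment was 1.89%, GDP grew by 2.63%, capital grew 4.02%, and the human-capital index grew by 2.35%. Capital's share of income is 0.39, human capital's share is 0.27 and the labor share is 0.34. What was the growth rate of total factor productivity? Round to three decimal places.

Labor's share = 1 − 0.39 − 0.27 = 0.34.
Capital: 0.39 × 4.02 = 1.5678 pp.
The human-capital index: 0.27 × 2.35 = 0.6345 pp.
Employment: 0.34 × 1.89 = 0.6426 pp.
TFP growth = 2.63 − 2.8449 = -0.2149%.

-0.215%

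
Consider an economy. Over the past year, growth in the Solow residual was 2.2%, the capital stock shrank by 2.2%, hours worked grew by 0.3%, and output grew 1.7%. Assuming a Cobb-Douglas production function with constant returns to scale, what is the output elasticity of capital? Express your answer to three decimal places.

α = 0.320

gY = gA + α·gK + (1−α)·gL, so gY − gA − gL = α(gK − gL).
1.7 − 2.2 − 0.3 = α × (-2.2 − 0.3).
-0.8 = -2.5 α, so α = 0.32.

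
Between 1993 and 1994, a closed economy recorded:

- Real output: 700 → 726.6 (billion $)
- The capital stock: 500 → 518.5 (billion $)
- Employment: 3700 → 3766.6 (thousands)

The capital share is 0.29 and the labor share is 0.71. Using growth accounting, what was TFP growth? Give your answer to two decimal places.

TFP growth was 1.45%.

Real output growth = (726.6 − 700) / 700 = 3.8%.
The capital stock growth = (518.5 − 500) / 500 = 3.7%.
Employment growth = (3766.6 − 3700) / 3700 = 1.8%.
Labor's share = 1 − 0.29 = 0.71.
The capital stock: 0.29 × 3.7 = 1.073 pp.
Employment: 0.71 × 1.8 = 1.278 pp.
TFP growth = 3.8 − 2.351 = 1.449%.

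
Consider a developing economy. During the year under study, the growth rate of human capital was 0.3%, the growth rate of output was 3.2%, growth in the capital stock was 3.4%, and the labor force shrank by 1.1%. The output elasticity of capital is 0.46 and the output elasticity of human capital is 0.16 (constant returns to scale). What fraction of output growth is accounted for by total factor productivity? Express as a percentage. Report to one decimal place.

Total factor productivity accounted for 62.7% of growth.

Labor's share = 1 − 0.46 − 0.16 = 0.38.
The capital stock: 0.46 × 3.4 = 1.564 pp.
Human capital: 0.16 × 0.3 = 0.048 pp.
The labor force: 0.38 × (-1.1) = -0.418 pp.
TFP growth = 3.2 − 1.194 = 2.006%.
TFP share of growth = 2.006 / 3.2 × 100 = 62.688%.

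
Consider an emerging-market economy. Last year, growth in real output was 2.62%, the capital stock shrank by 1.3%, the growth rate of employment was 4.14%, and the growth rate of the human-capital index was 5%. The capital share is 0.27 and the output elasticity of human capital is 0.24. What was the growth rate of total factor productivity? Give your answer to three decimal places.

Labor's share = 1 − 0.27 − 0.24 = 0.49.
The capital stock: 0.27 × (-1.3) = -0.351 pp.
The human-capital index: 0.24 × 5 = 1.2 pp.
Employment: 0.49 × 4.14 = 2.0286 pp.
TFP growth = 2.62 − 2.8776 = -0.2576%.

-0.258%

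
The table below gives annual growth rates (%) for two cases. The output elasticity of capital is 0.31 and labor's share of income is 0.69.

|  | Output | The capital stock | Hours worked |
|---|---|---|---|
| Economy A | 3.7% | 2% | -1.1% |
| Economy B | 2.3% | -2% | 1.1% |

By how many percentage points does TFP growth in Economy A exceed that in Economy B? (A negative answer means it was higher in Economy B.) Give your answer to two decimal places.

Labor's share = 1 − 0.31 = 0.69.
Economy A: TFP = 3.7 − 0.62 + 0.759 = 3.839%.
Economy B: TFP = 2.3 + 0.62 − 0.759 = 2.161%.
Difference = 3.839 − (2.161) = 1.678 pp.

1.68 percentage points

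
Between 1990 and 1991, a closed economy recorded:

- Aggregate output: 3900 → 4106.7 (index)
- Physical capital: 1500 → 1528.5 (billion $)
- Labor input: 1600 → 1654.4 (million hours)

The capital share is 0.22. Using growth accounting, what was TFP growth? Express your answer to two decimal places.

2.23%

Aggregate output growth = (4106.7 − 3900) / 3900 = 5.3%.
Physical capital growth = (1528.5 − 1500) / 1500 = 1.9%.
Labor input growth = (1654.4 − 1600) / 1600 = 3.4%.
Labor's share = 1 − 0.22 = 0.78.
Physical capital: 0.22 × 1.9 = 0.418 pp.
Labor input: 0.78 × 3.4 = 2.652 pp.
TFP growth = 5.3 − 3.07 = 2.23%.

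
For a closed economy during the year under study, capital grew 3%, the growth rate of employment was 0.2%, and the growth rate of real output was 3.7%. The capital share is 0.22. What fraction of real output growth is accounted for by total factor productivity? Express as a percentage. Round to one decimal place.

Labor's share = 1 − 0.22 = 0.78.
Capital: 0.22 × 3 = 0.66 pp.
Employment: 0.78 × 0.2 = 0.156 pp.
TFP growth = 3.7 − 0.816 = 2.884%.
TFP share of growth = 2.884 / 3.7 × 100 = 77.946%.

77.9%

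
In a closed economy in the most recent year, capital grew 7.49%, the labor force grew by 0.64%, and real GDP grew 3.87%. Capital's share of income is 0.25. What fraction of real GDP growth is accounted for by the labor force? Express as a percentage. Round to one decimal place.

The labor force accounted for 12.4% of growth.

Labor's share = 1 − 0.25 = 0.75.
The labor force contributed 0.75 × 0.64 = 0.48 pp.
Share of growth = 0.48 / 3.87 × 100 = 12.403%.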